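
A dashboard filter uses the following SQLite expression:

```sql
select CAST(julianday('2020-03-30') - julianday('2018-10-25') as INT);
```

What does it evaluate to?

6 days remain in October 2018 after the 25th (31 − 25).
Full months from November 2018 through February 2020 contribute their day counts.
Then 30 days into March 2020.
Total: 6 + 30 + 31 + 31 + 28 + 31 + 30 + 31 + 30 + 31 + 31 + 30 + 31 + 30 + 31 + 31 + 29 + 30 = 522.

522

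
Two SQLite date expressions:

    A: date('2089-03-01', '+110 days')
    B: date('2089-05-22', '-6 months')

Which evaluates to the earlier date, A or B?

B

A = 2089-06-19.
B = 2088-11-22.
B is earlier.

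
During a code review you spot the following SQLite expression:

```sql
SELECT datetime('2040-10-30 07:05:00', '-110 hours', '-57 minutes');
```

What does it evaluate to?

-110 hours from 2040-10-30 07:05:00 is 2040-10-25 17:05:00 (crosses midnight).
-57 minutes from 2040-10-25 17:05:00 is 2040-10-25 16:08:00.

2040-10-25 16:08:00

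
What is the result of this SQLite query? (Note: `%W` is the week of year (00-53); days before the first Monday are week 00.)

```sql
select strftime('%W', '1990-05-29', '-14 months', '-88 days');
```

First apply '-14 months', '-88 days': 1990-05-29 → 1988-12-31.
1988-12-31 is a Saturday. SQLite's %W counts Mondays since the year started; the result is 52.

52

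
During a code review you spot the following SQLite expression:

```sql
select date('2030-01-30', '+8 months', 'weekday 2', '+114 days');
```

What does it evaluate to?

2031-01-23

Adding +8 months to 2030-01-30 gives 2030-09-30.
`weekday 2` advances to the next Tuesday; 2030-09-30 is a Monday, so it moves forward to 2030-10-01.
Applying '+114 days' to 2030-10-01: counting 114 days forward gives 2031-01-23.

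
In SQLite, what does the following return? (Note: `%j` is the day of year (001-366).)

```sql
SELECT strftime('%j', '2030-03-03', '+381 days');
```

078

First apply '+381 days': 2030-03-03 → 2031-03-19.
Day-of-year for 2031-03-19: days since 2031-01-01 inclusive = 78, zero-padded to 078.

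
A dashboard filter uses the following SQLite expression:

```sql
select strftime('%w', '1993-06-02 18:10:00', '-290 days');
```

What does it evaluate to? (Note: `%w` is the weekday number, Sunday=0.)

First apply '-290 days': 1993-06-02 18:10:00 → 1992-08-16 18:10:00.
1992-08-16 is a Sunday; with Sunday=0 that is 0.

0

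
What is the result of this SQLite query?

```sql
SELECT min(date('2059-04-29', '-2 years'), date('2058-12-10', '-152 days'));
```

2057-04-29

date('2059-04-29', '-2 years') → 2057-04-29.
date('2058-12-10', '-152 days') → 2058-07-11.
Earlier of the two is 2057-04-29.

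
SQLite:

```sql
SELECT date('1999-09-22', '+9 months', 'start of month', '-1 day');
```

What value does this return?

2000-05-31

Adding +9 months to 1999-09-22 gives 2000-06-22.
`start of month` rewinds 2000-06-22 to 2000-06-01.
Going back 1 day from 2000-06-01 reaches 2000-05-31 (last day of May, 31 days).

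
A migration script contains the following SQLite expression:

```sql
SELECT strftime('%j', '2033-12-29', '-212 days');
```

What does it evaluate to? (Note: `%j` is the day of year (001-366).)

151

First apply '-212 days': 2033-12-29 → 2033-05-31.
Day-of-year for 2033-05-31: days since 2033-01-01 inclusive = 151, zero-padded to 151.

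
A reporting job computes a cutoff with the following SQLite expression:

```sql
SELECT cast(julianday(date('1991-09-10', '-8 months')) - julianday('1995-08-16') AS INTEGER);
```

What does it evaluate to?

Adding -8 months to 1991-09-10 gives 1991-01-10.
21 days remain in January 1991 after the 10th (31 − 10).
Full months from February 1991 through July 1995 contribute their day counts.
Then 16 days into August 1995.
Total: 21 + 28 + 31 + 30 + 31 + 30 + 31 + 31 + 30 + 31 + 30 + 31 + 31 + 29 + 31 + 30 + 31 + 30 + 31 + 31 + 30 + 31 + 30 + 31 + 31 + 28 + 31 + 30 + 31 + 30 + 31 + 31 + 30 + 31 + 30 + 31 + 31 + 28 + 31 + 30 + 31 + 30 + 31 + 31 + 30 + 31 + 30 + 31 + 31 + 28 + 31 + 30 + 31 + 30 + 31 + 16 = 1679.
The subtraction is earlier − later, so the result is −1679 → -1679.

-1679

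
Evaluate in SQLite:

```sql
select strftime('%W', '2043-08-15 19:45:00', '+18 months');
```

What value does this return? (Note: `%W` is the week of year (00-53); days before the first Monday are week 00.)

First apply '+18 months': 2043-08-15 19:45:00 → 2045-02-15 19:45:00.
2045-02-15 is a Wednesday. SQLite's %W counts Mondays since the year started; the result is 07.

07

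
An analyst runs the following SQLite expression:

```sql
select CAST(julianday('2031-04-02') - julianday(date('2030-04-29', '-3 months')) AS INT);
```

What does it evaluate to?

428

Adding -3 months to 2030-04-29 gives 2030-01-29.
2 days remain in January 2030 after the 29th (31 − 29).
Full months from February 2030 through March 2031 contribute their day counts.
Then 2 days into April 2031.
Total: 2 + 28 + 31 + 30 + 31 + 30 + 31 + 31 + 30 + 31 + 30 + 31 + 31 + 28 + 31 + 2 = 428.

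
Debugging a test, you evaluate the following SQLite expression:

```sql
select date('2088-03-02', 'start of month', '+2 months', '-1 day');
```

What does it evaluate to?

`start of month` rewinds 2088-03-02 to 2088-03-01.
Adding +2 months to 2088-03-01 gives 2088-05-01.
Going back 1 day from 2088-05-01 reaches 2088-04-30 (last day of April, 30 days).

2088-04-30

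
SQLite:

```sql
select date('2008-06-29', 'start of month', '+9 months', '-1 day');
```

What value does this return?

`start of month` rewinds 2008-06-29 to 2008-06-01.
Adding +9 months to 2008-06-01 gives 2009-03-01.
Going back 1 day from 2009-03-01 reaches 2009-02-28 (last day of February, 28 days).

2009-02-28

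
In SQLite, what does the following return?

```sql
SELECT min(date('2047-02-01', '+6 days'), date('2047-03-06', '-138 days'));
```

2046-10-19

date('2047-02-01', '+6 days') → 2047-02-07.
date('2047-03-06', '-138 days') → 2046-10-19.
Earlier of the two is 2046-10-19.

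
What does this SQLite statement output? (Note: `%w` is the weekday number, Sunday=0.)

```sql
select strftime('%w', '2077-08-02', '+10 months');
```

First apply '+10 months': 2077-08-02 → 2078-06-02.
2078-06-02 is a Thursday; with Sunday=0 that is 4.

4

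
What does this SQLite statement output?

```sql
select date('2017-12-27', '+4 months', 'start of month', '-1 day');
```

2018-03-31

Adding +4 months to 2017-12-27 gives 2018-04-27.
`start of month` rewinds 2018-04-27 to 2018-04-01.
Going back 1 day from 2018-04-01 reaches 2018-03-31 (last day of March, 31 days).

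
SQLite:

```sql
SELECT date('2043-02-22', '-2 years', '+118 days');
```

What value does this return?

Adding -2 years to 2043-02-22 gives 2041-02-22.
Applying '+118 days' to 2041-02-22: counting 118 days forward gives 2041-06-20.

2041-06-20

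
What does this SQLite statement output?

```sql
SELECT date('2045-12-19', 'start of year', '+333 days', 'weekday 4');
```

`start of year` rewinds 2045-12-19 to 2045-01-01.
Applying '+333 days' to 2045-01-01: counting 333 days forward gives 2045-11-30.
`weekday 4` advances to the next Thursday; 2045-11-30 is already a Thursday, so it stays at 2045-11-30.

2045-11-30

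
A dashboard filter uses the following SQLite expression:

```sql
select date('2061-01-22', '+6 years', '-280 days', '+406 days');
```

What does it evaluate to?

2067-05-28

Adding +6 years to 2061-01-22 gives 2067-01-22.
Applying '-280 days' to 2067-01-22: counting 280 days back gives 2066-04-17.
Applying '+406 days' to 2066-04-17: counting 406 days forward gives 2067-05-28.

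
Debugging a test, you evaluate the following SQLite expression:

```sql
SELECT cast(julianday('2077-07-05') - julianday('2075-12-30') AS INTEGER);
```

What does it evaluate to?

1 day remains in December 2075 after the 30th (31 − 30).
Full months from January 2076 through June 2077 contribute their day counts.
Then 5 days into July 2077.
Total: 1 + 31 + 29 + 31 + 30 + 31 + 30 + 31 + 31 + 30 + 31 + 30 + 31 + 31 + 28 + 31 + 30 + 31 + 30 + 5 = 553.

553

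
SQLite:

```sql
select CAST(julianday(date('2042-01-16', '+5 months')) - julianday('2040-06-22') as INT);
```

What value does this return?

Adding +5 months to 2042-01-16 gives 2042-06-16.
8 days remain in June 2040 after the 22nd (30 − 22).
Full months from July 2040 through May 2042 contribute their day counts.
Then 16 days into June 2042.
Total: 8 + 31 + 31 + 30 + 31 + 30 + 31 + 31 + 28 + 31 + 30 + 31 + 30 + 31 + 31 + 30 + 31 + 30 + 31 + 31 + 28 + 31 + 30 + 31 + 16 = 724.

724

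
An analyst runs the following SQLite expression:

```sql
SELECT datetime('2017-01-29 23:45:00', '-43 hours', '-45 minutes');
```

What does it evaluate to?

-43 hours from 2017-01-29 23:45:00 is 2017-01-28 04:45:00 (crosses midnight).
-45 minutes from 2017-01-28 04:45:00 is 2017-01-28 04:00:00.

2017-01-28 04:00:00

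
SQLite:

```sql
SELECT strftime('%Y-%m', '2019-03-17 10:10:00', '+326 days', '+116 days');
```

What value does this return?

2020-06

First apply '+326 days', '+116 days': 2019-03-17 10:10:00 → 2020-06-01 10:10:00.
`%Y-%m` extracts the year-month: 2020-06.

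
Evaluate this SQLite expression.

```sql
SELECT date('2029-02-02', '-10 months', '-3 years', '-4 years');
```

2021-04-02

Adding -10 months to 2029-02-02 gives 2028-04-02.
Adding -3 years to 2028-04-02 gives 2025-04-02.
Adding -4 years to 2025-04-02 gives 2021-04-02.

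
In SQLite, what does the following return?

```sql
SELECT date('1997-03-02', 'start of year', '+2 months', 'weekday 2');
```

`start of year` rewinds 1997-03-02 to 1997-01-01.
Adding +2 months to 1997-01-01 gives 1997-03-01.
`weekday 2` advances to the next Tuesday; 1997-03-01 is a Saturday, so it moves forward to 1997-03-04.

1997-03-04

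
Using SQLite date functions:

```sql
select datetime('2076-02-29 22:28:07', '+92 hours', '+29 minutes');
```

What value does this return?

2076-03-04 18:57:07

+92 hours from 2076-02-29 22:28:07 is 2076-03-04 18:28:07 (crosses midnight).
+29 minutes from 2076-03-04 18:28:07 is 2076-03-04 18:57:07.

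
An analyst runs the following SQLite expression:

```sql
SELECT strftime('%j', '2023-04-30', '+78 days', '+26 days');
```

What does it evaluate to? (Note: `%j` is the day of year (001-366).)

First apply '+78 days', '+26 days': 2023-04-30 → 2023-08-12.
Day-of-year for 2023-08-12: days since 2023-01-01 inclusive = 224, zero-padded to 224.

224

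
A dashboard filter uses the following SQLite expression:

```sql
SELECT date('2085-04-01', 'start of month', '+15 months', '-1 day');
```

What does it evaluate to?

2086-06-30

`start of month` rewinds 2085-04-01 to 2085-04-01.
Adding +15 months to 2085-04-01 gives 2086-07-01.
Going back 1 day from 2086-07-01 reaches 2086-06-30 (last day of June, 30 days).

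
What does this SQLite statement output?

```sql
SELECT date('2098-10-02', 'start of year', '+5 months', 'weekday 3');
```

`start of year` rewinds 2098-10-02 to 2098-01-01.
Adding +5 months to 2098-01-01 gives 2098-06-01.
`weekday 3` advances to the next Wednesday; 2098-06-01 is a Sunday, so it moves forward to 2098-06-04.

2098-06-04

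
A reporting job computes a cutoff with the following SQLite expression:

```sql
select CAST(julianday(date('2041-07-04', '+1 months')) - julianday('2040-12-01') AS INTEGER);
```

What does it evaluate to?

Adding +1 month to 2041-07-04 gives 2041-08-04.
30 days remain in December 2040 after the 1st (31 − 1).
Full months from January 2041 through July 2041 contribute their day counts.
Then 4 days into August 2041.
Total: 30 + 31 + 28 + 31 + 30 + 31 + 30 + 31 + 4 = 246.

246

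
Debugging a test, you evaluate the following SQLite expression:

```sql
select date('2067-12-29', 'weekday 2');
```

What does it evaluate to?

2068-01-03

`weekday 2` advances to the next Tuesday; 2067-12-29 is a Thursday, so it moves forward to 2068-01-03.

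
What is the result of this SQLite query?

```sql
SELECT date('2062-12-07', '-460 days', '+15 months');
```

Applying '-460 days' to 2062-12-07: counting 460 days back gives 2061-09-03.
Adding +15 months to 2061-09-03 gives 2062-12-03.

2062-12-03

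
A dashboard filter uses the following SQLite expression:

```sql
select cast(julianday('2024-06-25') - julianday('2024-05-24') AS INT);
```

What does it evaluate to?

7 days remain in May 2024 after the 24th (31 − 24).
Then 25 days into June 2024.
Total: 7 + 25 = 32.

32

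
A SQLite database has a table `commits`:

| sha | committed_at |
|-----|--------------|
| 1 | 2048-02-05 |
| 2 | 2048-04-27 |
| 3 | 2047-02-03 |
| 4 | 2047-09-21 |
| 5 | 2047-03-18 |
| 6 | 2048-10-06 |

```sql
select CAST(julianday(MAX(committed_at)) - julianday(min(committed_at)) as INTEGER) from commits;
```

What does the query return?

MIN = 2047-02-03, MAX = 2048-10-06.
25 days remain in February 2047 after the 3rd (28 − 3).
Full months from March 2047 through September 2048 contribute their day counts.
Then 6 days into October 2048.
Total: 25 + 31 + 30 + 31 + 30 + 31 + 31 + 30 + 31 + 30 + 31 + 31 + 29 + 31 + 30 + 31 + 30 + 31 + 31 + 30 + 6 = 611.

611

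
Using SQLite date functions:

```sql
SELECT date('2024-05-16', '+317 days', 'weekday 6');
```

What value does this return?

2025-03-29

Applying '+317 days' to 2024-05-16: counting 317 days forward gives 2025-03-29.
`weekday 6` advances to the next Saturday; 2025-03-29 is already a Saturday, so it stays at 2025-03-29.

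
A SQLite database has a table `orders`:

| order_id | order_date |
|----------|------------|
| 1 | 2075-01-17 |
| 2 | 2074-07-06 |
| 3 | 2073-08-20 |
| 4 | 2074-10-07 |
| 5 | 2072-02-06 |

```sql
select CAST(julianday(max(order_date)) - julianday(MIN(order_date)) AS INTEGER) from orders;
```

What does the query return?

MIN = 2072-02-06, MAX = 2075-01-17.
23 days remain in February 2072 after the 6th (29 − 6).
Full months from March 2072 through December 2074 contribute their day counts.
Then 17 days into January 2075.
Total: 23 + 31 + 30 + 31 + 30 + 31 + 31 + 30 + 31 + 30 + 31 + 31 + 28 + 31 + 30 + 31 + 30 + 31 + 31 + 30 + 31 + 30 + 31 + 31 + 28 + 31 + 30 + 31 + 30 + 31 + 31 + 30 + 31 + 30 + 31 + 17 = 1076.

1076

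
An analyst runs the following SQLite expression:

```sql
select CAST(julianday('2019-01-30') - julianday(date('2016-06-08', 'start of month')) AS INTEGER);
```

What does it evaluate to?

`start of month` rewinds 2016-06-08 to 2016-06-01.
29 days remain in June 2016 after the 1st (30 − 1).
Full months from July 2016 through December 2018 contribute their day counts.
Then 30 days into January 2019.
Total: 29 + 31 + 31 + 30 + 31 + 30 + 31 + 31 + 28 + 31 + 30 + 31 + 30 + 31 + 31 + 30 + 31 + 30 + 31 + 31 + 28 + 31 + 30 + 31 + 30 + 31 + 31 + 30 + 31 + 30 + 31 + 30 = 973.

973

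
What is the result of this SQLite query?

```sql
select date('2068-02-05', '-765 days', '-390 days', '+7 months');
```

Applying '-765 days' to 2068-02-05: counting 765 days back gives 2066-01-01.
Applying '-390 days' to 2066-01-01: counting 390 days back gives 2064-12-07.
Adding +7 months to 2064-12-07 gives 2065-07-07.

2065-07-07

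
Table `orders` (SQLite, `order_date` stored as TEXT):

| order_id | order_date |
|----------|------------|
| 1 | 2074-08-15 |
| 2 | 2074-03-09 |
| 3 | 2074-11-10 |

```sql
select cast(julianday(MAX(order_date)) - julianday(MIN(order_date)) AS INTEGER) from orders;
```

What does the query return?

246

MIN = 2074-03-09, MAX = 2074-11-10.
22 days remain in March 2074 after the 9th (31 − 9).
Full months from April 2074 through October 2074 contribute their day counts.
Then 10 days into November 2074.
Total: 22 + 30 + 31 + 30 + 31 + 31 + 30 + 31 + 10 = 246.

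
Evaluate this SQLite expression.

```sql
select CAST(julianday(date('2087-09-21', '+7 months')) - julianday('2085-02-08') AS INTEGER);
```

1168

Adding +7 months to 2087-09-21 gives 2088-04-21.
20 days remain in February 2085 after the 8th (28 − 8).
Full months from March 2085 through March 2088 contribute their day counts.
Then 21 days into April 2088.
Total: 20 + 31 + 30 + 31 + 30 + 31 + 31 + 30 + 31 + 30 + 31 + 31 + 28 + 31 + 30 + 31 + 30 + 31 + 31 + 30 + 31 + 30 + 31 + 31 + 28 + 31 + 30 + 31 + 30 + 31 + 31 + 30 + 31 + 30 + 31 + 31 + 29 + 31 + 21 = 1168.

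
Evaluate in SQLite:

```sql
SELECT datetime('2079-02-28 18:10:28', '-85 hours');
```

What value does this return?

2079-02-25 05:10:28

-85 hours from 2079-02-28 18:10:28 is 2079-02-25 05:10:28 (crosses midnight).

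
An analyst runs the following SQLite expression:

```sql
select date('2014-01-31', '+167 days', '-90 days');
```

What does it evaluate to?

2014-04-18

Applying '+167 days' to 2014-01-31: counting 167 days forward gives 2014-07-17.
Applying '-90 days' to 2014-07-17: counting 90 days back gives 2014-04-18.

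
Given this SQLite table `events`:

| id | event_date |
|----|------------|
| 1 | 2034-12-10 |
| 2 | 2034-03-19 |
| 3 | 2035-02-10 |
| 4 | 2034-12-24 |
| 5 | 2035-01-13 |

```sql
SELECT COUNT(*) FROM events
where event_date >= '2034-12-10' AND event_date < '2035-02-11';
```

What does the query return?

4

Rows in [2034-12-10, 2035-02-11): 2034-12-10, 2035-02-10, 2034-12-24, 2035-01-13 → 4 rows.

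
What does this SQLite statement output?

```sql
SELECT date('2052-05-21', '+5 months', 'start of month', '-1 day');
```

2052-09-30

Adding +5 months to 2052-05-21 gives 2052-10-21.
`start of month` rewinds 2052-10-21 to 2052-10-01.
Going back 1 day from 2052-10-01 reaches 2052-09-30 (last day of September, 30 days).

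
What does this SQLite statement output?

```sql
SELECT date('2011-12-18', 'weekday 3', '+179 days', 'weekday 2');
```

`weekday 3` advances to the next Wednesday; 2011-12-18 is a Sunday, so it moves forward to 2011-12-21.
Applying '+179 days' to 2011-12-21: counting 179 days forward gives 2012-06-17.
`weekday 2` advances to the next Tuesday; 2012-06-17 is a Sunday, so it moves forward to 2012-06-19.

2012-06-19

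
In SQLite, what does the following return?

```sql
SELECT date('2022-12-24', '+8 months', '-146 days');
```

Adding +8 months to 2022-12-24 gives 2023-08-24.
Applying '-146 days' to 2023-08-24: counting 146 days back gives 2023-03-31.

2023-03-31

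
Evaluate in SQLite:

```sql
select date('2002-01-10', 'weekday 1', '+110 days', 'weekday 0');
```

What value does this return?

`weekday 1` advances to the next Monday; 2002-01-10 is a Thursday, so it moves forward to 2002-01-14.
Applying '+110 days' to 2002-01-14: counting 110 days forward gives 2002-05-04.
`weekday 0` advances to the next Sunday; 2002-05-04 is a Saturday, so it moves forward to 2002-05-05.

2002-05-05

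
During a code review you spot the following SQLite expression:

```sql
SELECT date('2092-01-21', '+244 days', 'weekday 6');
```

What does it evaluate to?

2092-09-27

Applying '+244 days' to 2092-01-21: counting 244 days forward gives 2092-09-21.
`weekday 6` advances to the next Saturday; 2092-09-21 is a Sunday, so it moves forward to 2092-09-27.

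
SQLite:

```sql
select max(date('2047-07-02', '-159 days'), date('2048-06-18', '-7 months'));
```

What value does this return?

date('2047-07-02', '-159 days') → 2047-01-24.
date('2048-06-18', '-7 months') → 2047-11-18.
Later of the two is 2047-11-18.

2047-11-18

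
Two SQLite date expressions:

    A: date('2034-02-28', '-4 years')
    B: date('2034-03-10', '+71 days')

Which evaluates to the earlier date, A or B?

A

A = 2030-02-28.
B = 2034-05-20.
A is earlier.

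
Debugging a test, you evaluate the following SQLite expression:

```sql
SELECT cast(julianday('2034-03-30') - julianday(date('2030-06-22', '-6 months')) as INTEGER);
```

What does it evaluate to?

Adding -6 months to 2030-06-22 gives 2029-12-22.
9 days remain in December 2029 after the 22nd (31 − 22).
Full months from January 2030 through February 2034 contribute their day counts.
Then 30 days into March 2034.
Total: 9 + 31 + 28 + 31 + 30 + 31 + 30 + 31 + 31 + 30 + 31 + 30 + 31 + 31 + 28 + 31 + 30 + 31 + 30 + 31 + 31 + 30 + 31 + 30 + 31 + 31 + 29 + 31 + 30 + 31 + 30 + 31 + 31 + 30 + 31 + 30 + 31 + 31 + 28 + 31 + 30 + 31 + 30 + 31 + 31 + 30 + 31 + 30 + 31 + 31 + 28 + 30 = 1559.

1559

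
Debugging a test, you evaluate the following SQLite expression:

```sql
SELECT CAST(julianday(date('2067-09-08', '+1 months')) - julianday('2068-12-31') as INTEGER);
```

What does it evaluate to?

Adding +1 month to 2067-09-08 gives 2067-10-08.
23 days remain in October 2067 after the 8th (31 − 8).
Full months from November 2067 through November 2068 contribute their day counts.
Then 31 days into December 2068.
Total: 23 + 30 + 31 + 31 + 29 + 31 + 30 + 31 + 30 + 31 + 31 + 30 + 31 + 30 + 31 = 450.
The subtraction is earlier − later, so the result is −450 → -450.

-450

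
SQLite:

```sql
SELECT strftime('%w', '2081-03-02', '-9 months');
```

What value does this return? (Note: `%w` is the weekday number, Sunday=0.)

0

First apply '-9 months': 2081-03-02 → 2080-06-02.
2080-06-02 is a Sunday; with Sunday=0 that is 0.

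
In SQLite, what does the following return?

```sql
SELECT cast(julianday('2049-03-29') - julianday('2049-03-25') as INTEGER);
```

Both dates are in March 2049: 29 − 25 = 4.

4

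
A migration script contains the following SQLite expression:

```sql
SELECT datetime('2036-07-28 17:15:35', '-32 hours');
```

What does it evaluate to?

2036-07-27 09:15:35

-32 hours from 2036-07-28 17:15:35 is 2036-07-27 09:15:35 (crosses midnight).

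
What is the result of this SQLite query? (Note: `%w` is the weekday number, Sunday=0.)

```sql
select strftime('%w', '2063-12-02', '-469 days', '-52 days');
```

4

First apply '-469 days', '-52 days': 2063-12-02 → 2062-06-29.
2062-06-29 is a Thursday; with Sunday=0 that is 4.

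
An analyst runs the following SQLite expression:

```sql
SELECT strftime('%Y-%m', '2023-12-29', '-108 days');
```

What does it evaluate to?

First apply '-108 days': 2023-12-29 → 2023-09-12.
`%Y-%m` extracts the year-month: 2023-09.

2023-09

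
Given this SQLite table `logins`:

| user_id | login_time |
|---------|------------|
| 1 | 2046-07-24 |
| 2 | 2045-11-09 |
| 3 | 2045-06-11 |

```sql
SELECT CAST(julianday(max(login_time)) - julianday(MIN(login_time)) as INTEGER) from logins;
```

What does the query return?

MIN = 2045-06-11, MAX = 2046-07-24.
19 days remain in June 2045 after the 11th (30 − 11).
Full months from July 2045 through June 2046 contribute their day counts.
Then 24 days into July 2046.
Total: 19 + 31 + 31 + 30 + 31 + 30 + 31 + 31 + 28 + 31 + 30 + 31 + 30 + 24 = 408.

408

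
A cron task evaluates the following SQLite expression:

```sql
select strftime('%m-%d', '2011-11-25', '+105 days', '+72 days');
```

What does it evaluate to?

05-20

First apply '+105 days', '+72 days': 2011-11-25 → 2012-05-20.
`%m-%d` extracts the month-day: 05-20.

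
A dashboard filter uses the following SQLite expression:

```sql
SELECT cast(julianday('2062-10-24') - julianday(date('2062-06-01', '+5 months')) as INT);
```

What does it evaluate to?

Adding +5 months to 2062-06-01 gives 2062-11-01.
7 days remain in October 2062 after the 24th (31 − 24).
Then 1 day into November 2062.
Total: 7 + 1 = 8.
The subtraction is earlier − later, so the result is −8 → -8.

-8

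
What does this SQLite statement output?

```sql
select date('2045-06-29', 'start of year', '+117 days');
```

`start of year` rewinds 2045-06-29 to 2045-01-01.
Applying '+117 days' to 2045-01-01: counting 117 days forward gives 2045-04-28.

2045-04-28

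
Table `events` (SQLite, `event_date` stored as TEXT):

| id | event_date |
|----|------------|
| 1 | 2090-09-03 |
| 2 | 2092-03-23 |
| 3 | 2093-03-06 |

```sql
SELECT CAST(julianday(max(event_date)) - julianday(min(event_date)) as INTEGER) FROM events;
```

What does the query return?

915

MIN = 2090-09-03, MAX = 2093-03-06.
27 days remain in September 2090 after the 3rd (30 − 3).
Full months from October 2090 through February 2093 contribute their day counts.
Then 6 days into March 2093.
Total: 27 + 31 + 30 + 31 + 31 + 28 + 31 + 30 + 31 + 30 + 31 + 31 + 30 + 31 + 30 + 31 + 31 + 29 + 31 + 30 + 31 + 30 + 31 + 31 + 30 + 31 + 30 + 31 + 31 + 28 + 6 = 915.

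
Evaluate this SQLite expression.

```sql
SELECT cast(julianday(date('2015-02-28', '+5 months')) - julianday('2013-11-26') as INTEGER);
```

Adding +5 months to 2015-02-28 gives 2015-07-28.
4 days remain in November 2013 after the 26th (30 − 26).
Full months from December 2013 through June 2015 contribute their day counts.
Then 28 days into July 2015.
Total: 4 + 31 + 31 + 28 + 31 + 30 + 31 + 30 + 31 + 31 + 30 + 31 + 30 + 31 + 31 + 28 + 31 + 30 + 31 + 30 + 28 = 609.

609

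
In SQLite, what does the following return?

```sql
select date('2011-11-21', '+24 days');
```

November 2011 has 30 days; 9 remain after the 21st, so 10 days reach 2011-12-01.
Advancing 14 more days within December lands on 2011-12-15.

2011-12-15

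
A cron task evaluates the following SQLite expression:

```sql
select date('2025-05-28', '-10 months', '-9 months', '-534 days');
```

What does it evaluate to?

Adding -10 months to 2025-05-28 gives 2024-07-28.
Adding -9 months to 2024-07-28 gives 2023-10-28.
Applying '-534 days' to 2023-10-28: counting 534 days back gives 2022-05-12.

2022-05-12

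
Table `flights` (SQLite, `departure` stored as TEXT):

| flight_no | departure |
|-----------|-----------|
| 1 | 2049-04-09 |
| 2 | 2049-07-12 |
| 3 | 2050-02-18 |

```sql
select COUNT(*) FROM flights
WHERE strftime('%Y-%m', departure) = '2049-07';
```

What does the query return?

1

Rows with year-month 2049-07: 2049-07-12 → 1.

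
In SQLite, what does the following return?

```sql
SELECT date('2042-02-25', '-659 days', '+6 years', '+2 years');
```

2048-05-07

Applying '-659 days' to 2042-02-25: counting 659 days back gives 2040-05-07.
Adding +6 years to 2040-05-07 gives 2046-05-07.
Adding +2 years to 2046-05-07 gives 2048-05-07.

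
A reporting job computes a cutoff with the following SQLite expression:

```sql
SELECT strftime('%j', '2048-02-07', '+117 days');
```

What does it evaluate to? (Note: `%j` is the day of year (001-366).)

155

First apply '+117 days': 2048-02-07 → 2048-06-03.
Day-of-year for 2048-06-03: days since 2048-01-01 inclusive = 155, zero-padded to 155.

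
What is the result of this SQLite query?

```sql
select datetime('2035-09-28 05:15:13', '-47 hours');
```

-47 hours from 2035-09-28 05:15:13 is 2035-09-26 06:15:13 (crosses midnight).

2035-09-26 06:15:13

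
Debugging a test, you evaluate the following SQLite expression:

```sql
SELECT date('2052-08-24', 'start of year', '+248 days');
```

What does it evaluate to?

2052-09-05

`start of year` rewinds 2052-08-24 to 2052-01-01.
Applying '+248 days' to 2052-01-01: counting 248 days forward gives 2052-09-05.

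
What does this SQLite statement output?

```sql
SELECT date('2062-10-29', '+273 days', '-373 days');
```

Applying '+273 days' to 2062-10-29: counting 273 days forward gives 2063-07-29.
Applying '-373 days' to 2063-07-29: counting 373 days back gives 2062-07-21.

2062-07-21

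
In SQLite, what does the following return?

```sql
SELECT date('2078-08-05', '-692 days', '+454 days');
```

Applying '-692 days' to 2078-08-05: counting 692 days back gives 2076-09-12.
Applying '+454 days' to 2076-09-12: counting 454 days forward gives 2077-12-10.

2077-12-10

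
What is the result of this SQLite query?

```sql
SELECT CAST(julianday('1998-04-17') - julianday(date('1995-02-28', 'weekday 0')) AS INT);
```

`weekday 0` advances to the next Sunday; 1995-02-28 is a Tuesday, so it moves forward to 1995-03-05.
26 days remain in March 1995 after the 5th (31 − 5).
Full months from April 1995 through March 1998 contribute their day counts.
Then 17 days into April 1998.
Total: 26 + 30 + 31 + 30 + 31 + 31 + 30 + 31 + 30 + 31 + 31 + 29 + 31 + 30 + 31 + 30 + 31 + 31 + 30 + 31 + 30 + 31 + 31 + 28 + 31 + 30 + 31 + 30 + 31 + 31 + 30 + 31 + 30 + 31 + 31 + 28 + 31 + 17 = 1139.

1139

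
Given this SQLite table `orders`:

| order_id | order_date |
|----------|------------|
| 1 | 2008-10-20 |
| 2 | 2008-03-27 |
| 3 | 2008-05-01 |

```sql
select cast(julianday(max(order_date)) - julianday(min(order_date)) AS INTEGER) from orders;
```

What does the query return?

207

MIN = 2008-03-27, MAX = 2008-10-20.
4 days remain in March 2008 after the 27th (31 − 27).
Full months from April 2008 through September 2008 contribute their day counts.
Then 20 days into October 2008.
Total: 4 + 30 + 31 + 30 + 31 + 31 + 30 + 20 = 207.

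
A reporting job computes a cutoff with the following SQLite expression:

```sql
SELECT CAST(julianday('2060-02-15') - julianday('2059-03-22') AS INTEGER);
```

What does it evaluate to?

330

9 days remain in March 2059 after the 22nd (31 − 22).
Full months from April 2059 through January 2060 contribute their day counts.
Then 15 days into February 2060.
Total: 9 + 30 + 31 + 30 + 31 + 31 + 30 + 31 + 30 + 31 + 31 + 15 = 330.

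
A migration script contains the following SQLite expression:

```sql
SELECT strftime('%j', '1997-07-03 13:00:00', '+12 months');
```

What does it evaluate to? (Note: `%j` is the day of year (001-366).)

184

First apply '+12 months': 1997-07-03 13:00:00 → 1998-07-03 13:00:00.
Day-of-year for 1998-07-03: days since 1998-01-01 inclusive = 184, zero-padded to 184.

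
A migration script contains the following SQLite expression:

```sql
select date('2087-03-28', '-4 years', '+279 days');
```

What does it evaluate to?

2084-01-01

Adding -4 years to 2087-03-28 gives 2083-03-28.
Applying '+279 days' to 2083-03-28: counting 279 days forward gives 2084-01-01.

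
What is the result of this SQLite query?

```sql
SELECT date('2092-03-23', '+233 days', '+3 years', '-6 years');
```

Applying '+233 days' to 2092-03-23: counting 233 days forward gives 2092-11-11.
Adding +3 years to 2092-11-11 gives 2095-11-11.
Adding -6 years to 2095-11-11 gives 2089-11-11.

2089-11-11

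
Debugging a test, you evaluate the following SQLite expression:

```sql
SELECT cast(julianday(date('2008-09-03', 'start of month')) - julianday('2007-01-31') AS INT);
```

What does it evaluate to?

579

`start of month` rewinds 2008-09-03 to 2008-09-01.
0 days remain in January 2007 after the 31st (31 − 31).
Full months from February 2007 through August 2008 contribute their day counts.
Then 1 day into September 2008.
Total: 0 + 28 + 31 + 30 + 31 + 30 + 31 + 31 + 30 + 31 + 30 + 31 + 31 + 29 + 31 + 30 + 31 + 30 + 31 + 31 + 1 = 579.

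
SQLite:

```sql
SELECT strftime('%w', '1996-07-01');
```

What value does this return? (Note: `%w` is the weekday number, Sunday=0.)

1

1996-07-01 is a Monday; with Sunday=0 that is 1.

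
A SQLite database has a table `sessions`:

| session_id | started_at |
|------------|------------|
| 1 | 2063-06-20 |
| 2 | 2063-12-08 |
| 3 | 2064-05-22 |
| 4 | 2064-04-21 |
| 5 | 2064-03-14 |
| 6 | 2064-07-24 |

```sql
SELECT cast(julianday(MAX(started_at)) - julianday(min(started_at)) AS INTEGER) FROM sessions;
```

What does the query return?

400

MIN = 2063-06-20, MAX = 2064-07-24.
10 days remain in June 2063 after the 20th (30 − 20).
Full months from July 2063 through June 2064 contribute their day counts.
Then 24 days into July 2064.
Total: 10 + 31 + 31 + 30 + 31 + 30 + 31 + 31 + 29 + 31 + 30 + 31 + 30 + 24 = 400.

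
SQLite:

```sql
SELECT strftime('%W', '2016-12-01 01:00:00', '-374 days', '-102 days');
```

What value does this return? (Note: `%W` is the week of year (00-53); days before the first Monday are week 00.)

First apply '-374 days', '-102 days': 2016-12-01 01:00:00 → 2015-08-13 01:00:00.
2015-08-13 is a Thursday. SQLite's %W counts Mondays since the year started; the result is 32.

32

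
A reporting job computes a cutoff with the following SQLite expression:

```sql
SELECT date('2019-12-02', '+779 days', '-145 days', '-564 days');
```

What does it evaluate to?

2020-02-10

Applying '+779 days' to 2019-12-02: counting 779 days forward gives 2022-01-19.
Applying '-145 days' to 2022-01-19: counting 145 days back gives 2021-08-27.
Applying '-564 days' to 2021-08-27: counting 564 days back gives 2020-02-10.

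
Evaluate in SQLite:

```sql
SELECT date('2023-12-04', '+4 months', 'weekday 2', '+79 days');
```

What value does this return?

Adding +4 months to 2023-12-04 gives 2024-04-04.
`weekday 2` advances to the next Tuesday; 2024-04-04 is a Thursday, so it moves forward to 2024-04-09.
Applying '+79 days' to 2024-04-09: counting 79 days forward gives 2024-06-27.

2024-06-27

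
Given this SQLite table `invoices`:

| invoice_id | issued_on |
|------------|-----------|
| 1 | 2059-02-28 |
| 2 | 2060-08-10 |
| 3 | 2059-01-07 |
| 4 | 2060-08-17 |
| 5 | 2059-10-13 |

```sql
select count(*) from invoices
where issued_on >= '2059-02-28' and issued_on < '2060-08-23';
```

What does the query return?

Rows in [2059-02-28, 2060-08-23): 2059-02-28, 2060-08-10, 2060-08-17, 2059-10-13 → 4 rows.

4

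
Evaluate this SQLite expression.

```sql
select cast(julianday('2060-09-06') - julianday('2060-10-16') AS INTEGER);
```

24 days remain in September 2060 after the 6th (30 − 6).
Then 16 days into October 2060.
Total: 24 + 16 = 40.
The subtraction is earlier − later, so the result is −40 → -40.

-40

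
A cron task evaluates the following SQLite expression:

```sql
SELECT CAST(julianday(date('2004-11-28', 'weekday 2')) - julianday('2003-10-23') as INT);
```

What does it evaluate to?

`weekday 2` advances to the next Tuesday; 2004-11-28 is a Sunday, so it moves forward to 2004-11-30.
8 days remain in October 2003 after the 23rd (31 − 23).
Full months from November 2003 through October 2004 contribute their day counts.
Then 30 days into November 2004.
Total: 8 + 30 + 31 + 31 + 29 + 31 + 30 + 31 + 30 + 31 + 31 + 30 + 31 + 30 = 404.

404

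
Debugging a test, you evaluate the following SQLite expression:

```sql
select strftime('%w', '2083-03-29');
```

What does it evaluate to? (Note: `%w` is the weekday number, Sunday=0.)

1

2083-03-29 is a Monday; with Sunday=0 that is 1.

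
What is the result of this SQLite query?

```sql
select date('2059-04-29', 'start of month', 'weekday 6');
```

`start of month` rewinds 2059-04-29 to 2059-04-01.
`weekday 6` advances to the next Saturday; 2059-04-01 is a Tuesday, so it moves forward to 2059-04-05.

2059-04-05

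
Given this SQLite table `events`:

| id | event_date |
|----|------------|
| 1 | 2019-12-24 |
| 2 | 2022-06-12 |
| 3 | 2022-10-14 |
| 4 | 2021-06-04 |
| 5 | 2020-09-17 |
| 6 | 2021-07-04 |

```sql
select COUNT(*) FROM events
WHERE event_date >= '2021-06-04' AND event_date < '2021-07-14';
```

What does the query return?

2

Rows in [2021-06-04, 2021-07-14): 2021-06-04, 2021-07-04 → 2 rows.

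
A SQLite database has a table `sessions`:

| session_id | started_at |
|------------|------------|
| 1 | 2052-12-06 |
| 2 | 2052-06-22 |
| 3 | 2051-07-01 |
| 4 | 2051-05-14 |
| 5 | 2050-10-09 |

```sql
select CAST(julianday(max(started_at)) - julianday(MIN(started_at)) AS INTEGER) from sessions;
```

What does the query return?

789

MIN = 2050-10-09, MAX = 2052-12-06.
22 days remain in October 2050 after the 9th (31 − 9).
Full months from November 2050 through November 2052 contribute their day counts.
Then 6 days into December 2052.
Total: 22 + 30 + 31 + 31 + 28 + 31 + 30 + 31 + 30 + 31 + 31 + 30 + 31 + 30 + 31 + 31 + 29 + 31 + 30 + 31 + 30 + 31 + 31 + 30 + 31 + 30 + 6 = 789.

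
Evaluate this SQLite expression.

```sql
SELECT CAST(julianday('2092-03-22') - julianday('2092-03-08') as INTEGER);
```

14

Both dates are in March 2092: 22 − 8 = 14.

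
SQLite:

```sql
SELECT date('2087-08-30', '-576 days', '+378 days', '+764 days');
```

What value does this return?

2089-03-18

Applying '-576 days' to 2087-08-30: counting 576 days back gives 2086-01-31.
Applying '+378 days' to 2086-01-31: counting 378 days forward gives 2087-02-13.
Applying '+764 days' to 2087-02-13: counting 764 days forward gives 2089-03-18.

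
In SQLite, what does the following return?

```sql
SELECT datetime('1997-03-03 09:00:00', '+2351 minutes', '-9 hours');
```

1997-03-04 15:11:00

2351 minutes = 39h 11m; +2351 minutes from 1997-03-03 09:00:00 is 1997-03-05 00:11:00 (crosses midnight).
-9 hours from 1997-03-05 00:11:00 is 1997-03-04 15:11:00 (crosses midnight).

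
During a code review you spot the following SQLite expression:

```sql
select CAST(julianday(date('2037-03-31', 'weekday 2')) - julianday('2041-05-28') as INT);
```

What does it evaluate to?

-1519

`weekday 2` advances to the next Tuesday; 2037-03-31 is already a Tuesday, so it stays at 2037-03-31.
0 days remain in March 2037 after the 31st (31 − 31).
Full months from April 2037 through April 2041 contribute their day counts.
Then 28 days into May 2041.
Total: 0 + 30 + 31 + 30 + 31 + 31 + 30 + 31 + 30 + 31 + 31 + 28 + 31 + 30 + 31 + 30 + 31 + 31 + 30 + 31 + 30 + 31 + 31 + 28 + 31 + 30 + 31 + 30 + 31 + 31 + 30 + 31 + 30 + 31 + 31 + 29 + 31 + 30 + 31 + 30 + 31 + 31 + 30 + 31 + 30 + 31 + 31 + 28 + 31 + 30 + 28 = 1519.
The subtraction is earlier − later, so the result is −1519 → -1519.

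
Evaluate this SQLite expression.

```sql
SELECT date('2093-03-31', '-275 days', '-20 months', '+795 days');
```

2093-01-01

Applying '-275 days' to 2093-03-31: counting 275 days back gives 2092-06-29.
Adding -20 months to 2092-06-29 gives 2090-10-29.
Applying '+795 days' to 2090-10-29: counting 795 days forward gives 2093-01-01.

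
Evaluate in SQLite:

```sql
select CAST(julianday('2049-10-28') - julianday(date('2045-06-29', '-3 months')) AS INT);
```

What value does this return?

Adding -3 months to 2045-06-29 gives 2045-03-29.
2 days remain in March 2045 after the 29th (31 − 29).
Full months from April 2045 through September 2049 contribute their day counts.
Then 28 days into October 2049.
Total: 2 + 30 + 31 + 30 + 31 + 31 + 30 + 31 + 30 + 31 + 31 + 28 + 31 + 30 + 31 + 30 + 31 + 31 + 30 + 31 + 30 + 31 + 31 + 28 + 31 + 30 + 31 + 30 + 31 + 31 + 30 + 31 + 30 + 31 + 31 + 29 + 31 + 30 + 31 + 30 + 31 + 31 + 30 + 31 + 30 + 31 + 31 + 28 + 31 + 30 + 31 + 30 + 31 + 31 + 30 + 28 = 1674.

1674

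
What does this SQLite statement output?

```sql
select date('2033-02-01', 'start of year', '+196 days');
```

2033-07-16

`start of year` rewinds 2033-02-01 to 2033-01-01.
Applying '+196 days' to 2033-01-01: counting 196 days forward gives 2033-07-16.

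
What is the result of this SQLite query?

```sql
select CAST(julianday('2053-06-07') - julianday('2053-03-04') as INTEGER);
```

95

27 days remain in March 2053 after the 4th (31 − 4).
April 2053: 30 days.
May 2053: 31 days.
Then 7 days into June 2053.
Total: 27 + 30 + 31 + 7 = 95.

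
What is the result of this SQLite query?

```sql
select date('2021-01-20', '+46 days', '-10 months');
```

Applying '+46 days' to 2021-01-20: counting 46 days forward gives 2021-03-07.
Adding -10 months to 2021-03-07 gives 2020-05-07.

2020-05-07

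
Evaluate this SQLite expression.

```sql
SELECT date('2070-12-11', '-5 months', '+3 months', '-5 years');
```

Adding -5 months to 2070-12-11 gives 2070-07-11.
Adding +3 months to 2070-07-11 gives 2070-10-11.
Adding -5 years to 2070-10-11 gives 2065-10-11.

2065-10-11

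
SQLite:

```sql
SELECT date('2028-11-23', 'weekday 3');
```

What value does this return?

2028-11-29

`weekday 3` advances to the next Wednesday; 2028-11-23 is a Thursday, so it moves forward to 2028-11-29.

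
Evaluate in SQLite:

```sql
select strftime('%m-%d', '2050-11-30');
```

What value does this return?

11-30

`%m-%d` extracts the month-day: 11-30.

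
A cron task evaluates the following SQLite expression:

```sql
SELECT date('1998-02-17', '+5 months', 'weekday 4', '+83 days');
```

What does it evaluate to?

1998-10-14

Adding +5 months to 1998-02-17 gives 1998-07-17.
`weekday 4` advances to the next Thursday; 1998-07-17 is a Friday, so it moves forward to 1998-07-23.
Applying '+83 days' to 1998-07-23: counting 83 days forward gives 1998-10-14.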